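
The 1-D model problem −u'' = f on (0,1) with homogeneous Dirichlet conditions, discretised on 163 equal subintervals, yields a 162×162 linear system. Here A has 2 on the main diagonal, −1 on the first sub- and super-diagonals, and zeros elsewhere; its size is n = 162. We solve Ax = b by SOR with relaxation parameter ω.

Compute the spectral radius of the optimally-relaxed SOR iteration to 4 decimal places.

ρ_SOR = 0.9622

spectrum of D⁻¹(L+U) = {cos(kπ/163) : 1≤k≤162}; ρ_J = cos(π/163) = 0.9998.
√(1−ρ_J²) = |sin(π/163)| = 0.01927
[ω*] 2 ÷ (1 + 0.01927) = 2 ÷ 1.01927 = 1.9622.
and ρ(B_{ω*}) = 1.9622 − 1 = 0.9622.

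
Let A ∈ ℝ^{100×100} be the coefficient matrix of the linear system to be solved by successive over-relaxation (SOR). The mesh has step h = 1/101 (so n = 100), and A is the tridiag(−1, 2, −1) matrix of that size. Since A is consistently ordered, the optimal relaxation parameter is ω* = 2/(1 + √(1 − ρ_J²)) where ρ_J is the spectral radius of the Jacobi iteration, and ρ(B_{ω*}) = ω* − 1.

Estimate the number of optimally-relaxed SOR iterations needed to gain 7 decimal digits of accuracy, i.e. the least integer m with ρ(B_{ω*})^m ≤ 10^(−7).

With n=100, ρ(Jacobi) = cos(π/101) = 0.9995163.
√(1 − cos²(π/101)) = sin(π/101) ≈ 0.0310999.
Then 2/(1+√(1−ρ_J²)) = 2/(1+0.0310999); ω* = 2/1.0310999 = 1.9396763.
[ρ_SOR] ω* − 1 = 0.9396763.
For 7 digits: m = 7·ln10 / (−ln 0.9396763) = 16.1181/0.0622198 = 259.051; round up → m = 260.

m = 260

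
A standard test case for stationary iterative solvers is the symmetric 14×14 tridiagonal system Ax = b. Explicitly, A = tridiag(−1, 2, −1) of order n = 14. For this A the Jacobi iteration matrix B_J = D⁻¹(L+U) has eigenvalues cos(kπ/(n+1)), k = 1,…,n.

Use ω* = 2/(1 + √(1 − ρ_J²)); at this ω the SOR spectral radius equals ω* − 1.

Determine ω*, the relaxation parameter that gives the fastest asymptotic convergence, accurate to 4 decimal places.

ω* = 1.6558

With n=14, ρ(Jacobi) = cos(π/15) = 0.9781.
√(1 − cos²(π/15)) = sin(π/15) ≈ 0.20791.
So ω* = 2/1.20791 = 1.6558 (Young).
At ω = 1.6558 every |λ(B_ω)| = ω−1, so ρ_SOR = 0.6558.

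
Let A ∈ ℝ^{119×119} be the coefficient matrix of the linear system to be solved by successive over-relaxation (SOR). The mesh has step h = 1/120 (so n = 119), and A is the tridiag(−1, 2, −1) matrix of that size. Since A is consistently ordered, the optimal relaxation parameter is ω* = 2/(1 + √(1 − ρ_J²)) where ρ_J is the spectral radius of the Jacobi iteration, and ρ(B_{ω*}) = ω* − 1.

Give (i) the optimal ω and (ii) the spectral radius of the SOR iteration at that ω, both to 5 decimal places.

spectrum of D⁻¹(L+U) = {cos(kπ/120) : 1≤k≤119}; ρ_J = cos(π/120) = 0.99966.
root = sin(π/120) = 0.026177  (since 1−cos² = sin²).
ω* = 2/(1+0.026177) = 1.94898
ρ(B_{ω*}) = ω*−1 = 0.94898

ω* = 1.94898, ρ_SOR = 0.94898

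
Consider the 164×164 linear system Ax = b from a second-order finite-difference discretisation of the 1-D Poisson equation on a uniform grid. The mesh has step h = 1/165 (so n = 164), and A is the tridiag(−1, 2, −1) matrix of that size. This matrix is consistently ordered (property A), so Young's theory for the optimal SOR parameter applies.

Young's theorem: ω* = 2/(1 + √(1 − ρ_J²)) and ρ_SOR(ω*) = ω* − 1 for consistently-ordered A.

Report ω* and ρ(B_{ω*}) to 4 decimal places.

ω* = 1.9626, ρ_SOR = 0.9626

With n=164, ρ(Jacobi) = cos(π/165) = 0.9998.
√(1 − cos²(π/165)) = sin(π/165) ≈ 0.01904.
ω* = 2/(1 + 0.01904) = 2/1.01904 = 1.9626.
and ρ(B_{ω*}) = 1.9626 − 1 = 0.9626.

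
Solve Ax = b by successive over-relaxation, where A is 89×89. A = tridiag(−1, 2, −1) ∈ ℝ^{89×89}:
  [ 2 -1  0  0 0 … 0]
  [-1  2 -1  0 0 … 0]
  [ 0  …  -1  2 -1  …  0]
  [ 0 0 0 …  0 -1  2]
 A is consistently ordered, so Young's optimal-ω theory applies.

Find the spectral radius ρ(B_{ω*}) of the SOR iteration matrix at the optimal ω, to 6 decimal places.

ρ_SOR = 0.932555

With n=89, ρ(Jacobi) = cos(π/90) = 0.999391.
√(1 − cos²(π/90)) = sin(π/90) ≈ 0.0348995.
ω* = 2/(1 + 0.0348995) = 2/1.0348995 = 1.932555.
ρ_SOR = ω* − 1 = 1.932555 − 1 = 0.932555.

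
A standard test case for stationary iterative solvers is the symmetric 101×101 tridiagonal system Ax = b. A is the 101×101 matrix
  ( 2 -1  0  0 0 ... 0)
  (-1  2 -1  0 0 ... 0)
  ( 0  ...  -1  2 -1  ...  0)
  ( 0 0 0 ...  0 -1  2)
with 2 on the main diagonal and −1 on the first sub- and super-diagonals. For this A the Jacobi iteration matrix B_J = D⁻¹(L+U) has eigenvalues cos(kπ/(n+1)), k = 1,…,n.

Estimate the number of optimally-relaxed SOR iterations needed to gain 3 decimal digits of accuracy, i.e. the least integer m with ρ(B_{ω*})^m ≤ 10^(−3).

½·tridiag(1,0,1) at n=101: λ_k = cos(kπ/102); max |λ| at k=1 ⇒ ρ_J = cos(π/102) ≈ 0.9995257.
√(1−ρ_J²) simplifies to sin(π/102) = 0.0307951.
Then 2/(1+√(1−ρ_J²)) = 2/(1+0.0307951); ω* = 2/1.0307951 = 1.9402498.
At ω = 1.9402498 every |λ(B_ω)| = ω−1, so ρ_SOR = 0.9402498.
Need (0.9402498)^m ≤ 10^(−3): m ≥ 3·ln10/|ln 0.9402498| = 6.90776/0.0616097 = 112.121 ⇒ m = 113.

m = 113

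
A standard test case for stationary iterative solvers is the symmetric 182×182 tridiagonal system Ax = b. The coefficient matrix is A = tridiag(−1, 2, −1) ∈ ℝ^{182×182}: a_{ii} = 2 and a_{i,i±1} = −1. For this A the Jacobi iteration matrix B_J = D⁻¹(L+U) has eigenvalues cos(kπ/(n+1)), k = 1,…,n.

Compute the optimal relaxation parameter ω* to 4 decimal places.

½·tridiag(1,0,1) at n=182: λ_k = cos(kπ/183); max |λ| at k=1 ⇒ ρ_J = cos(π/183) ≈ 0.9999.
√(1−ρ_J²) = |sin(π/183)| = 0.01717
So ω* = 2/1.01717 = 1.9662 (Young).
[ρ_SOR] ω* − 1 = 0.9662.

ω* = 1.9662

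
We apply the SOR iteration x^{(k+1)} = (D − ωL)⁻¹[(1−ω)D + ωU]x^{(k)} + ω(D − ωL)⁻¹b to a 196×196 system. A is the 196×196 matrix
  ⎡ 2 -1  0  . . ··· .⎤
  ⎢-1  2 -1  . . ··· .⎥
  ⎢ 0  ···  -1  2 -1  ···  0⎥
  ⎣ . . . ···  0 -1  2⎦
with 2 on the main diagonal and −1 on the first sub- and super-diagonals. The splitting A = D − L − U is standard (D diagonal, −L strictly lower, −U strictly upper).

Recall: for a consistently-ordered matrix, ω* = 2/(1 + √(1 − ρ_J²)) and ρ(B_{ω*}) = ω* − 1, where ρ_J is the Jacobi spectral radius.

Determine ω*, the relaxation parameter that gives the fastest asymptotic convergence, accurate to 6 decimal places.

n=196: λ(B_J) = 1 − λ(A)/2 = cos(kπ/197); k=1 gives ρ_J = 0.999873.
√(1−ρ_J²) = |sin(π/197)| = 0.0159465
ω* = 2/(1 + 0.0159465) = 2/1.0159465 = 1.968608.
ρ(B_{ω*}) = ω*−1 = 0.968608

ω* = 1.968608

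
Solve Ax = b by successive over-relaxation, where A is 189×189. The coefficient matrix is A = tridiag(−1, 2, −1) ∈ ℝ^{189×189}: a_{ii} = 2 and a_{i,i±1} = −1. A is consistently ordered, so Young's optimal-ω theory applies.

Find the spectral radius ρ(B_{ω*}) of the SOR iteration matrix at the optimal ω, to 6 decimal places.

ρ_SOR = 0.967470

½·tridiag(1,0,1) at n=189: λ_k = cos(kπ/190); max |λ| at k=1 ⇒ ρ_J = cos(π/190) ≈ 0.999863.
√(1 − cos²(π/190)) = sin(π/190) ≈ 0.0165339.
ω* = 2 / (1 + 0.0165339) = 2 / 1.0165339 ≈ 1.967470.
ρ_SOR = ω* − 1 ≈ 0.967470.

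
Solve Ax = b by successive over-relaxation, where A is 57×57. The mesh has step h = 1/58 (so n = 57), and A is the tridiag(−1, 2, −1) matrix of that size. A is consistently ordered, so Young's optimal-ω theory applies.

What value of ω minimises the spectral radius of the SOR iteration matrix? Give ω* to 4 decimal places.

ω* = 1.8973

spectrum of D⁻¹(L+U) = {cos(kπ/58) : 1≤k≤57}; ρ_J = cos(π/58) = 0.9985.
√(1 − cos²(π/58)) = sin(π/58) ≈ 0.05414.
ω* = 2 / (1 + 0.05414) = 2 / 1.05414 ≈ 1.8973.
At ω = 1.8973 every |λ(B_ω)| = ω−1, so ρ_SOR = 0.8973.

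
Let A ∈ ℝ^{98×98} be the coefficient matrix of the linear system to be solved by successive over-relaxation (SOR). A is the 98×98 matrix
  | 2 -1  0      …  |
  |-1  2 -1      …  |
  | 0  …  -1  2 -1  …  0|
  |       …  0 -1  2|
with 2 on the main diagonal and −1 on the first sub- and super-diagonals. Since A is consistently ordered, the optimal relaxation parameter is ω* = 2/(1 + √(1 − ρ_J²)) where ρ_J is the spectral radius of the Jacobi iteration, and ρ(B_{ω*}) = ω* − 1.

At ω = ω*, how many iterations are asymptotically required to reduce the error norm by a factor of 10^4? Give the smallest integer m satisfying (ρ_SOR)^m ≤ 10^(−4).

m = 146

spectrum of D⁻¹(L+U) = {cos(kπ/99) : 1≤k≤98}; ρ_J = cos(π/99) = 0.9994965.
√(1−ρ_J²) = |sin(π/99)| = 0.0317279
Young: ω* = 2/(1+√(1−ρ_J²)) = 2/(1+0.0317279) = 2/1.0317279 = 1.9384956.
ρ(B_{ω*}) = ω*−1 = 0.9384956
m ≥ 4·ln10 / (−ln 0.9384956) = 145.097; smallest integer m = 146.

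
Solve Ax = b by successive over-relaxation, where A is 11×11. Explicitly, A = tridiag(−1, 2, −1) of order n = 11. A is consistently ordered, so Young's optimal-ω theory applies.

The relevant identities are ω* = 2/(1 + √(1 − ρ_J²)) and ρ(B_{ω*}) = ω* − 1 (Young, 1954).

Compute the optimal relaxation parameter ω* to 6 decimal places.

[ρ_J] n=11: ρ(B_J) = cos(π/(n+1)) = cos(π/12) = 0.965926.
root = sin(π/12) = 0.2588190  (since 1−cos² = sin²).
Then 2/(1+√(1−ρ_J²)) = 2/(1+0.2588190); ω* = 2/1.2588190 = 1.588791.
ρ_SOR = ω* − 1 = 1.588791 − 1 = 0.588791.

ω* = 1.588791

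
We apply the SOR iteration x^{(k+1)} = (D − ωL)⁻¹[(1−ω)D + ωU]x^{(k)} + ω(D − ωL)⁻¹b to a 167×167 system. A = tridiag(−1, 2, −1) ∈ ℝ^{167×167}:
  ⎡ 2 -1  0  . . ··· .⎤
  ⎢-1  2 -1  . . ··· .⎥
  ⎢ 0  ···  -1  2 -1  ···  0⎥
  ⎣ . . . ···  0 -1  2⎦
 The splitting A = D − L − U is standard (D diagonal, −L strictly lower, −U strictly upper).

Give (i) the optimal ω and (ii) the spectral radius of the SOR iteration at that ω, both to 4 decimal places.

B_J for the 167×167 system has eigenvalues cos(kπ/168); ρ_J = cos(π/168) = 0.9998.
√(1−ρ_J²) = |sin(π/168)| = 0.01870
ω* = 2/(1+0.01870) = 1.9633
ρ_SOR = ω* − 1 = 1.9633 − 1 = 0.9633.

ω* = 1.9633, ρ_SOR = 0.9633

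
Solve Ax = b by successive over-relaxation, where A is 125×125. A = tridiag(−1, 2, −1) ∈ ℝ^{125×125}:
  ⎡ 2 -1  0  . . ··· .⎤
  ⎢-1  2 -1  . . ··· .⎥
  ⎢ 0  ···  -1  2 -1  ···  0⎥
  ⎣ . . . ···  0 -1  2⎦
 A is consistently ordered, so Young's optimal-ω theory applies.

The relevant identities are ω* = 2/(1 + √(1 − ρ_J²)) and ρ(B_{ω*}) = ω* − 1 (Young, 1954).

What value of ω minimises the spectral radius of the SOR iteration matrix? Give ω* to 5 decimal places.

ρ_J = max_k |cos(kπ/126)| = cos(π/126) = 0.99969
√(1−ρ_J²) = |sin(π/126)| = 0.024931
ω* = 2 / (1 + 0.024931) = 2 / 1.024931 ≈ 1.95135.
ρ_SOR = ω* − 1 ≈ 0.95135.

ω* = 1.95135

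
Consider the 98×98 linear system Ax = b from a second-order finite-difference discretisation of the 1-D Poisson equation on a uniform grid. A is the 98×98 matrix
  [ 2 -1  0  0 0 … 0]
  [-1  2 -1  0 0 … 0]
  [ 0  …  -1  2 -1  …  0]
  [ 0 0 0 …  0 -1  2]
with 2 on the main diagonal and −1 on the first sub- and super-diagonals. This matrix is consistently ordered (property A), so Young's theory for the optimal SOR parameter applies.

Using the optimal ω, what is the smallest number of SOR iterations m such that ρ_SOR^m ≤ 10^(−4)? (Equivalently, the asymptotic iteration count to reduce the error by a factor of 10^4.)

[ρ_J] n=98: ρ(B_J) = cos(π/(n+1)) = cos(π/99) = 0.9994965.
root = sin(π/99) = 0.0317279  (since 1−cos² = sin²).
Then 2/(1+√(1−ρ_J²)) = 2/(1+0.0317279); ω* = 2/1.0317279 = 1.9384956.
ρ_SOR = ω* − 1 = 1.9384956 − 1 = 0.9384956.
(0.9384956)^m ≤ 10^{−4}  ⇒  m·ln(0.9384956) ≤ −4·ln10  ⇒  m ≥ 145.097  ⇒  m = 146

m = 146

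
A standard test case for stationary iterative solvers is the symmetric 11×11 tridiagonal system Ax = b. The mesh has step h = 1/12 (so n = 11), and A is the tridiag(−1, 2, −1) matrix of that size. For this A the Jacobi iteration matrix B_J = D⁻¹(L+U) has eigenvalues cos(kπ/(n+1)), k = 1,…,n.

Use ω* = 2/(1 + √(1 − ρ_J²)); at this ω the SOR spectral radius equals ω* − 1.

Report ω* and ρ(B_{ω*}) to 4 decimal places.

With n=11, ρ(Jacobi) = cos(π/12) = 0.9659.
√(1−ρ_J²) = |sin(π/12)| = 0.25882
[ω*] 2 ÷ (1 + 0.25882) = 2 ÷ 1.25882 = 1.5888.
ρ_SOR = ω* − 1 = 1.5888 − 1 = 0.5888.

ω* = 1.5888, ρ_SOR = 0.5888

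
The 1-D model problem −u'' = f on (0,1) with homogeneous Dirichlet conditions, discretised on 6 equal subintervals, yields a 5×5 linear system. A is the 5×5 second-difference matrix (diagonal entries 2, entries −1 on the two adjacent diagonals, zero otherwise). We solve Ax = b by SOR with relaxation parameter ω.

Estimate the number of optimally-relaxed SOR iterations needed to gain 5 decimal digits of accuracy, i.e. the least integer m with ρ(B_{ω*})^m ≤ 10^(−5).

[ρ_J] n=5: ρ(B_J) = cos(π/(n+1)) = cos(π/6) = 0.8660254.
√(1−ρ_J²) = |sin(π/6)| = 0.5000000
ω* = 2/(1 + 0.5000000) = 2/1.5000000 = 1.3333333.
ρ_SOR = ω* − 1 = 1.3333333 − 1 = 0.3333333.
Need (0.3333333)^m ≤ 10^(−5): m ≥ 5·ln10/|ln 0.3333333| = 11.5129/1.09861 = 10.480 ⇒ m = 11.

m = 11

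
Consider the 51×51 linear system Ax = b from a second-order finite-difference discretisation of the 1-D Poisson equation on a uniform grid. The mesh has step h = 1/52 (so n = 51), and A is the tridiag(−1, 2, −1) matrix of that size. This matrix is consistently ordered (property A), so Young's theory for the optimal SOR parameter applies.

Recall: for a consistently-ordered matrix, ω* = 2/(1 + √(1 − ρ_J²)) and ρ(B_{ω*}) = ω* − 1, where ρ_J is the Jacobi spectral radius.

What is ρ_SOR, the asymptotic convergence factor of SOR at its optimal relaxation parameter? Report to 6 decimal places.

ρ_SOR = 0.886119

With n=51, ρ(Jacobi) = cos(π/52) = 0.998176.
√(1 − cos²(π/52)) = sin(π/52) ≈ 0.0603785.
ω* = 2/(1+0.0603785) = 1.886119
At ω = 1.886119 every |λ(B_ω)| = ω−1, so ρ_SOR = 0.886119.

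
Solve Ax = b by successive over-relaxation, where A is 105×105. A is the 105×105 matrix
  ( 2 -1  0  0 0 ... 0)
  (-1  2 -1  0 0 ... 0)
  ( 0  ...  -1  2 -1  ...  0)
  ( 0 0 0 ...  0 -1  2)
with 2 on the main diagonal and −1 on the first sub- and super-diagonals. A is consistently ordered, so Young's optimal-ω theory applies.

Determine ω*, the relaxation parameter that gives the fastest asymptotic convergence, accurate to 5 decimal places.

ω* = 1.94244

[ρ_J] n=105: ρ(B_J) = cos(π/(n+1)) = cos(π/106) = 0.99956.
1 − cos²(π/106) = sin²(π/106) ⇒ √(1−ρ_J²) = sin(π/106) = 0.029633.
ω* = 2 / (1 + 0.029633) = 2 / 1.029633 ≈ 1.94244.
ρ_SOR = ω* − 1 = 1.94244 − 1 = 0.94244.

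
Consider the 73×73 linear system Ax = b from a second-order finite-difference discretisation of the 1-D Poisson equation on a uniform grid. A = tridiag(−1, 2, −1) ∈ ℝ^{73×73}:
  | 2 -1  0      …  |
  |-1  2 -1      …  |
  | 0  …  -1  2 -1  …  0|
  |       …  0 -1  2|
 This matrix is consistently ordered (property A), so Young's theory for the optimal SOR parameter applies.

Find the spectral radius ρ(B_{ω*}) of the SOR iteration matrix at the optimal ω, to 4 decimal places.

With n=73, ρ(Jacobi) = cos(π/74) = 0.9991.
root = sin(π/74) = 0.04244  (since 1−cos² = sin²).
ω* = 2/(1+0.04244) = 1.9186
At ω = 1.9186 every |λ(B_ω)| = ω−1, so ρ_SOR = 0.9186.

ρ_SOR = 0.9186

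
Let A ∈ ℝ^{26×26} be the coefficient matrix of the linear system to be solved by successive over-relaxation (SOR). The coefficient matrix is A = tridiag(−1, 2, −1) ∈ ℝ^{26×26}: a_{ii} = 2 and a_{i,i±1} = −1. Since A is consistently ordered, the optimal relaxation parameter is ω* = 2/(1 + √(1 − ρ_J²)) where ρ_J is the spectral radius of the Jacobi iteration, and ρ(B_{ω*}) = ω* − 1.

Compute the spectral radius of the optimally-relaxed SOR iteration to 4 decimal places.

ρ_SOR = 0.7920

With n=26, ρ(Jacobi) = cos(π/27) = 0.9932.
√(1−ρ_J²) simplifies to sin(π/27) = 0.11609.
ω* = 2/(1+0.11609) = 1.7920
and ρ(B_{ω*}) = 1.7920 − 1 = 0.7920.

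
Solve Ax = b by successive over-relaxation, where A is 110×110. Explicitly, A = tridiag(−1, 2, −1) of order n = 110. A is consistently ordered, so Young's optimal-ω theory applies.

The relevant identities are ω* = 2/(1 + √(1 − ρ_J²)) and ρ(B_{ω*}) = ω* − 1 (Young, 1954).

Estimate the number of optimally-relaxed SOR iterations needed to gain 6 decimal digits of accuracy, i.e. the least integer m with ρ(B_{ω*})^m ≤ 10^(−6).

[ρ_J] n=110: ρ(B_J) = cos(π/(n+1)) = cos(π/111) = 0.9995995.
√(1 − cos²(π/111)) = sin(π/111) ≈ 0.0282989.
ω* = 2/(1 + 0.0282989) = 2/1.0282989 = 1.9449598.
Hence ρ(B_{ω*}) = 1.9449598 − 1 = 0.9449598.
ρ_SOR^m ≤ 10^(−6) ⇔ m ≥ 6·ln10/(−ln 0.9449598) = 13.8155/0.0566129 = 244.034; m = ⌈244.034⌉ = 245.

m = 245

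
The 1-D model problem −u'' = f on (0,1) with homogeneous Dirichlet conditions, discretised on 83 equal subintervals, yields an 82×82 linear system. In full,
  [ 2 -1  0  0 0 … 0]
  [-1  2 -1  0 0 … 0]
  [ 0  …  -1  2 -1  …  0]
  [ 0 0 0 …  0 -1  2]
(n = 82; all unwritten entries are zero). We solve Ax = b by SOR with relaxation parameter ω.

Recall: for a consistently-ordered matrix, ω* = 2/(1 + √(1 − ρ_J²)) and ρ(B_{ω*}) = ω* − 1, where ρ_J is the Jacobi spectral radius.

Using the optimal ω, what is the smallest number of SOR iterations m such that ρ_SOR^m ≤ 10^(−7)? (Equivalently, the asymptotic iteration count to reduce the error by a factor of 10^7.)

½·tridiag(1,0,1) at n=82: λ_k = cos(kπ/83); max |λ| at k=1 ⇒ ρ_J = cos(π/83) ≈ 0.9992838.
√(1 − cos²(π/83)) = sin(π/83) ≈ 0.0378415.
Young: ω* = 2/(1+√(1−ρ_J²)) = 2/(1+0.0378415) = 2/1.0378415 = 1.9270765.
ρ_SOR = ω* − 1 ≈ 0.9270765.
Need (0.9270765)^m ≤ 10^(−7): m ≥ 7·ln10/|ln 0.9270765| = 16.1181/0.0757192 = 212.867 ⇒ m = 213.

m = 213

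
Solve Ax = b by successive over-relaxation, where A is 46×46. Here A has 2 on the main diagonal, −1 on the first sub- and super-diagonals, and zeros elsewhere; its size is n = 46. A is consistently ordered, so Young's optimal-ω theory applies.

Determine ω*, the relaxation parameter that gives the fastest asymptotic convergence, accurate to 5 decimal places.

ω* = 1.87478

With n=46, ρ(Jacobi) = cos(π/47) = 0.99777.
root = sin(π/47) = 0.066793  (since 1−cos² = sin²).
ω* = 2 / (1 + 0.066793) = 2 / 1.066793 ≈ 1.87478.
ρ_SOR = ω* − 1 = 1.87478 − 1 = 0.87478.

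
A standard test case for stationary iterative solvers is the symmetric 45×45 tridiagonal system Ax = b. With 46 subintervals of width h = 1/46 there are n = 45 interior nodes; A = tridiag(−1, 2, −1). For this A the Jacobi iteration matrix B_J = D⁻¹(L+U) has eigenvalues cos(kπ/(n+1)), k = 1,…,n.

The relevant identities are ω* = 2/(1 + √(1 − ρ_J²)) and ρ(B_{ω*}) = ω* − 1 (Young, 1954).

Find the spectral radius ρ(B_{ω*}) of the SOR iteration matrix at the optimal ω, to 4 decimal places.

ρ_SOR = 0.8722

n=45: λ(B_J) = 1 − λ(A)/2 = cos(kπ/46); k=1 gives ρ_J = 0.9977.
root = sin(π/46) = 0.06824  (since 1−cos² = sin²).
Then 2/(1+√(1−ρ_J²)) = 2/(1+0.06824); ω* = 2/1.06824 = 1.8722.
[ρ_SOR] ω* − 1 = 0.8722.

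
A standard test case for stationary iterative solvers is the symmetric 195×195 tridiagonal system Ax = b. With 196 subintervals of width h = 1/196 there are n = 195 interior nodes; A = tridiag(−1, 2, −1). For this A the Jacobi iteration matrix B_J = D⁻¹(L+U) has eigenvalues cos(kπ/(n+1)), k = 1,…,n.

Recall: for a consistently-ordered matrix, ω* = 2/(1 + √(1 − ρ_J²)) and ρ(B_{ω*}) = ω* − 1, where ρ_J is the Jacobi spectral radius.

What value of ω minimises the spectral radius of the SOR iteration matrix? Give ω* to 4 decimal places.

ω* = 1.9684

½·tridiag(1,0,1) at n=195: λ_k = cos(kπ/196); max |λ| at k=1 ⇒ ρ_J = cos(π/196) ≈ 0.9999.
√(1 − cos²(π/196)) = sin(π/196) ≈ 0.01603.
ω* = 2/(1+0.01603) = 1.9684
Hence ρ(B_{ω*}) = 1.9684 − 1 = 0.9684.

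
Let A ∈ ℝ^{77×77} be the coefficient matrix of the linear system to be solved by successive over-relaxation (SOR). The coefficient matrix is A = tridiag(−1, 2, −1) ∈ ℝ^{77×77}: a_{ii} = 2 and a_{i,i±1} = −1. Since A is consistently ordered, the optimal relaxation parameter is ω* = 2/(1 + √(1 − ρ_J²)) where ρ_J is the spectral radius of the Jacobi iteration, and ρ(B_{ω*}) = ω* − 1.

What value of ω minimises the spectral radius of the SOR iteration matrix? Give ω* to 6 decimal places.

ω* = 1.922585

n=77: λ(B_J) = 1 − λ(A)/2 = cos(kπ/78); k=1 gives ρ_J = 0.999189.
√(1−ρ_J²) = |sin(π/78)| = 0.0402659
ω* = 2/(1+0.0402659) = 1.922585
Hence ρ(B_{ω*}) = 1.922585 − 1 = 0.922585.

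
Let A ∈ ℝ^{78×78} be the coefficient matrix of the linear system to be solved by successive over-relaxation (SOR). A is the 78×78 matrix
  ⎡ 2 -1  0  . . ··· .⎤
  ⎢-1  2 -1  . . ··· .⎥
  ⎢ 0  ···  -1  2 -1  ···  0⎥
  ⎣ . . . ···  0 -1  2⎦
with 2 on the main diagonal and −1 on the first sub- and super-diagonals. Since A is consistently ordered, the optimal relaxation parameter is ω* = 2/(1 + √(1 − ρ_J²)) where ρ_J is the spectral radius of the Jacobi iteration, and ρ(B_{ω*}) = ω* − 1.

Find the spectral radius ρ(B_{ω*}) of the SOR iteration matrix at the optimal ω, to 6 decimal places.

ρ_SOR = 0.923527

n=78: λ(B_J) = 1 − λ(A)/2 = cos(kπ/79); k=1 gives ρ_J = 0.999209.
root = sin(π/79) = 0.0397565  (since 1−cos² = sin²).
ω* = 2/(1+0.0397565) = 1.923527
ρ_SOR = ω* − 1 = 1.923527 − 1 = 0.923527.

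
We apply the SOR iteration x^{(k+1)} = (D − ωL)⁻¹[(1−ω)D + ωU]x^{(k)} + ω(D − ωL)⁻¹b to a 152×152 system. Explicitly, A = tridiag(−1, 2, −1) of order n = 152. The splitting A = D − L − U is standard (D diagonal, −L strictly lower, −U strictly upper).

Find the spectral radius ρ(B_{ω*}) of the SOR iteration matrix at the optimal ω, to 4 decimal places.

n=152: λ(B_J) = 1 − λ(A)/2 = cos(kπ/153); k=1 gives ρ_J = 0.9998.
√(1 − cos²(π/153)) = sin(π/153) ≈ 0.02053.
[ω*] 2 ÷ (1 + 0.02053) = 2 ÷ 1.02053 = 1.9598.
Hence ρ(B_{ω*}) = 1.9598 − 1 = 0.9598.

ρ_SOR = 0.9598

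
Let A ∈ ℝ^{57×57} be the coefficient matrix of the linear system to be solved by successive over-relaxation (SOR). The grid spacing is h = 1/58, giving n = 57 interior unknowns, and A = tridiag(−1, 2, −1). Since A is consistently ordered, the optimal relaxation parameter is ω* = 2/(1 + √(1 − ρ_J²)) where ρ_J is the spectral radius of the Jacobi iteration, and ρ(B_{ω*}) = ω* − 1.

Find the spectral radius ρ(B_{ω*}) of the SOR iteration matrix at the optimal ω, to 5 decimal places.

ρ_SOR = 0.89728

ρ_J = max_k |cos(kπ/58)| = cos(π/58) = 0.99853
1 − cos²(π/58) = sin²(π/58) ⇒ √(1−ρ_J²) = sin(π/58) = 0.054139.
ω* = 2 / (1 + 0.054139) = 2 / 1.054139 ≈ 1.89728.
and ρ(B_{ω*}) = 1.89728 − 1 = 0.89728.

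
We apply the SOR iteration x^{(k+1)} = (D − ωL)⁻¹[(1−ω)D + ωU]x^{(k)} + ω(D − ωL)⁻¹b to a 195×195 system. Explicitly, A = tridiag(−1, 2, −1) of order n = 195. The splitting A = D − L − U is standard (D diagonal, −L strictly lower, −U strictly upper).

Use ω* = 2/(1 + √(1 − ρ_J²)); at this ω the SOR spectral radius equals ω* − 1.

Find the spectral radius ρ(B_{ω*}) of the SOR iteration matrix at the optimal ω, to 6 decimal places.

ρ_SOR = 0.968450

B_J for the 195×195 system has eigenvalues cos(kπ/196); ρ_J = cos(π/196) = 0.999872.
1 − cos²(π/196) = sin²(π/196) ⇒ √(1−ρ_J²) = sin(π/196) = 0.0160278.
ω* = 2/(1+0.0160278) = 1.968450
and ρ(B_{ω*}) = 1.968450 − 1 = 0.968450.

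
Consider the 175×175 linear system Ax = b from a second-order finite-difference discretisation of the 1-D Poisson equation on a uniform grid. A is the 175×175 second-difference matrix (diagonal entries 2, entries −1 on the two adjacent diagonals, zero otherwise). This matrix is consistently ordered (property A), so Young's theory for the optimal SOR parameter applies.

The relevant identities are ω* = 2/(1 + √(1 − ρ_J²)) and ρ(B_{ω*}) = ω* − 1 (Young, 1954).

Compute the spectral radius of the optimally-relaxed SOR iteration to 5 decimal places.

n=175: λ(B_J) = 1 − λ(A)/2 = cos(kπ/176); k=1 gives ρ_J = 0.99984.
√(1−ρ_J²) = |sin(π/176)| = 0.017849
Then 2/(1+√(1−ρ_J²)) = 2/(1+0.017849); ω* = 2/1.017849 = 1.96493.
ρ_SOR = ω* − 1 = 1.96493 − 1 = 0.96493.

ρ_SOR = 0.96493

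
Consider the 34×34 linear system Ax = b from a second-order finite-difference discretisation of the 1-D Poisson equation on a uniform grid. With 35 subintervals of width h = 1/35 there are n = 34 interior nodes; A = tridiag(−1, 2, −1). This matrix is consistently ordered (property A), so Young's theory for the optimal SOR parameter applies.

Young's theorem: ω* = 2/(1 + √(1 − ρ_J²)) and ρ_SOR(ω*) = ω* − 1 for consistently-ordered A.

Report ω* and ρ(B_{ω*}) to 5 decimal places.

ω* = 1.83547, ρ_SOR = 0.83547

spectrum of D⁻¹(L+U) = {cos(kπ/35) : 1≤k≤34}; ρ_J = cos(π/35) = 0.99597.
root = sin(π/35) = 0.089639  (since 1−cos² = sin²).
So ω* = 2/1.089639 = 1.83547 (Young).
ρ(B_{ω*}) = ω*−1 = 0.83547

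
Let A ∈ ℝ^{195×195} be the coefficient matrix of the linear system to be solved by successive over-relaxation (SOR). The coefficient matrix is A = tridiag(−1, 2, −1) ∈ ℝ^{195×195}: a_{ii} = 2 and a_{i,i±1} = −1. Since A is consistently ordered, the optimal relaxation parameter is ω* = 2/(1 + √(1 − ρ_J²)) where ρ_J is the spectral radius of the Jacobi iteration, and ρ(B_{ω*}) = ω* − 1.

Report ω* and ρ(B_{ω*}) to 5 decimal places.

B_J for the 195×195 system has eigenvalues cos(kπ/196); ρ_J = cos(π/196) = 0.99987.
√(1 − cos²(π/196)) = sin(π/196) ≈ 0.016028.
Then 2/(1+√(1−ρ_J²)) = 2/(1+0.016028); ω* = 2/1.016028 = 1.96845.
ρ_SOR = ω* − 1 = 1.96845 − 1 = 0.96845.

ω* = 1.96845, ρ_SOR = 0.96845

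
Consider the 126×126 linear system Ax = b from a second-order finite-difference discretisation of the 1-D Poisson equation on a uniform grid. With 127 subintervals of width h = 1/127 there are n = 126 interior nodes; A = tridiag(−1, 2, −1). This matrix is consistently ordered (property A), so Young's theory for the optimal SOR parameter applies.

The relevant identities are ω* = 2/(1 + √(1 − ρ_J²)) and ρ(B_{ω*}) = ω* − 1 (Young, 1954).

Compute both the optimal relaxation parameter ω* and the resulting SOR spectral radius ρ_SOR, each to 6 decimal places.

ω* = 1.951725, ρ_SOR = 0.951725

½·tridiag(1,0,1) at n=126: λ_k = cos(kπ/127); max |λ| at k=1 ⇒ ρ_J = cos(π/127) ≈ 0.999694.
root = sin(π/127) = 0.0247344  (since 1−cos² = sin²).
Then 2/(1+√(1−ρ_J²)) = 2/(1+0.0247344); ω* = 2/1.0247344 = 1.951725.
At ω = 1.951725 every |λ(B_ω)| = ω−1, so ρ_SOR = 0.951725.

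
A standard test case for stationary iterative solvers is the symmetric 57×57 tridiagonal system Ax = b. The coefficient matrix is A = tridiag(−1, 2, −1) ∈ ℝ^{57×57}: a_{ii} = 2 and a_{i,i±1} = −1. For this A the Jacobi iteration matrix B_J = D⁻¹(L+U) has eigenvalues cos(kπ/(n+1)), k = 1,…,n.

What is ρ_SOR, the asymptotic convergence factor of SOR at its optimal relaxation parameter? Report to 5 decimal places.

ρ_SOR = 0.89728

n=57: λ(B_J) = 1 − λ(A)/2 = cos(kπ/58); k=1 gives ρ_J = 0.99853.
root = sin(π/58) = 0.054139  (since 1−cos² = sin²).
Then 2/(1+√(1−ρ_J²)) = 2/(1+0.054139); ω* = 2/1.054139 = 1.89728.
and ρ(B_{ω*}) = 1.89728 − 1 = 0.89728.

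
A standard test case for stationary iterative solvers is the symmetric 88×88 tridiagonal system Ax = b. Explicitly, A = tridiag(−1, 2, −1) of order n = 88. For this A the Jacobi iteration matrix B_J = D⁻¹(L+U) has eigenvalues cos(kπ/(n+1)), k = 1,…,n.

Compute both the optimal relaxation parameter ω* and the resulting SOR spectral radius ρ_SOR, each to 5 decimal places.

ω* = 1.93182, ρ_SOR = 0.93182

With n=88, ρ(Jacobi) = cos(π/89) = 0.99938.
√(1 − cos²(π/89)) = sin(π/89) ≈ 0.035291.
Then 2/(1+√(1−ρ_J²)) = 2/(1+0.035291); ω* = 2/1.035291 = 1.93182.
ρ_SOR = ω* − 1 ≈ 0.93182.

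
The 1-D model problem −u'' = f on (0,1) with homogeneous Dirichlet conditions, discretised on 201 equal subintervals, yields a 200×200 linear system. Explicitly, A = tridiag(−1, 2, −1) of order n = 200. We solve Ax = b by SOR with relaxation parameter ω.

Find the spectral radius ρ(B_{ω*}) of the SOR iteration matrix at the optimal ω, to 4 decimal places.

ρ_SOR = 0.9692

n=200: λ(B_J) = 1 − λ(A)/2 = cos(kπ/201); k=1 gives ρ_J = 0.9999.
√(1−ρ_J²) = |sin(π/201)| = 0.01563
ω* = 2/(1 + 0.01563) = 2/1.01563 = 1.9692.
Hence ρ(B_{ω*}) = 1.9692 − 1 = 0.9692.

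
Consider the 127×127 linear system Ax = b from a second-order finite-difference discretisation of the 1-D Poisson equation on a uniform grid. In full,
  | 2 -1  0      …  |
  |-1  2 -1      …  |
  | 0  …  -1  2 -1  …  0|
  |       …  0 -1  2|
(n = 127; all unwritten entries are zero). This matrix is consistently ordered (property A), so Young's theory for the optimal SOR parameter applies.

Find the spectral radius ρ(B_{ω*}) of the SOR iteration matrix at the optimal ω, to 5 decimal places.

ρ_SOR = 0.95209

[ρ_J] n=127: ρ(B_J) = cos(π/(n+1)) = cos(π/128) = 0.99970.
√(1−ρ_J²) simplifies to sin(π/128) = 0.024541.
ω* = 2/(1+0.024541) = 1.95209
[ρ_SOR] ω* − 1 = 0.95209.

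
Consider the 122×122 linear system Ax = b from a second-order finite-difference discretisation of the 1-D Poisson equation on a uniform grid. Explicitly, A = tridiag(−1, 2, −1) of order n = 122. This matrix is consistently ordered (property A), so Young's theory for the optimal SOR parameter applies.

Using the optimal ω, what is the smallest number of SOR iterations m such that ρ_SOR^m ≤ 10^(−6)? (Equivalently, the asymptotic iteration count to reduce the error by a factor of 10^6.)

m = 271

ρ_J = max_k |cos(kπ/123)| = cos(π/123) = 0.9996738
√(1−ρ_J²) simplifies to sin(π/123) = 0.0255386.
[ω*] 2 ÷ (1 + 0.0255386) = 2 ÷ 1.0255386 = 1.9501948.
At ω = 1.9501948 every |λ(B_ω)| = ω−1, so ρ_SOR = 0.9501948.
For 6 digits: m = 6·ln10 / (−ln 0.9501948) = 13.8155/0.0510883 = 270.424; round up → m = 271.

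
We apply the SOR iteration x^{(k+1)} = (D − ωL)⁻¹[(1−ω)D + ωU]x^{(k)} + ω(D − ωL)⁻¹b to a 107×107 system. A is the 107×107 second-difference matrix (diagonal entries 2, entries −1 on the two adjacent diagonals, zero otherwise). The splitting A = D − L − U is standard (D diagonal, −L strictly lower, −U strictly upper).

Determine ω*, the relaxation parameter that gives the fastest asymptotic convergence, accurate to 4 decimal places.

spectrum of D⁻¹(L+U) = {cos(kπ/108) : 1≤k≤107}; ρ_J = cos(π/108) = 0.9996.
√(1 − cos²(π/108)) = sin(π/108) ≈ 0.02908.
Young: ω* = 2/(1+√(1−ρ_J²)) = 2/(1+0.02908) = 2/1.02908 = 1.9435.
and ρ(B_{ω*}) = 1.9435 − 1 = 0.9435.

ω* = 1.9435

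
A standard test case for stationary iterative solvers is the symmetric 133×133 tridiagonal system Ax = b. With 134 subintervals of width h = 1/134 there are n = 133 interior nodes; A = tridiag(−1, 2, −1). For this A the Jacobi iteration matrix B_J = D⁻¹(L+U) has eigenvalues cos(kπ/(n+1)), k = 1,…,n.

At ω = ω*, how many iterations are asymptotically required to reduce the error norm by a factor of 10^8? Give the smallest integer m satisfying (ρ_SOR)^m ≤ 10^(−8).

m = 393

B_J for the 133×133 system has eigenvalues cos(kπ/134); ρ_J = cos(π/134) = 0.9997252.
√(1 − cos²(π/134)) = sin(π/134) ≈ 0.0234426.
Then 2/(1+√(1−ρ_J²)) = 2/(1+0.0234426); ω* = 2/1.0234426 = 1.9541887.
Hence ρ(B_{ω*}) = 1.9541887 − 1 = 0.9541887.
m ≥ 8·ln10 / (−ln 0.9541887) = 392.817; smallest integer m = 393.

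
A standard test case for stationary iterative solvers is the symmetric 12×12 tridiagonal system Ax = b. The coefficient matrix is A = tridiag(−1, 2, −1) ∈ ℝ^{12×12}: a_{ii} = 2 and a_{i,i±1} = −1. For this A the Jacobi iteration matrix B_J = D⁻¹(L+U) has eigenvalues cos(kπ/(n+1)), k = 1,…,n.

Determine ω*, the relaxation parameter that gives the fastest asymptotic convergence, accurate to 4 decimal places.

ω* = 1.6138

[ρ_J] n=12: ρ(B_J) = cos(π/(n+1)) = cos(π/13) = 0.9709.
√(1−ρ_J²) = |sin(π/13)| = 0.23932
Then 2/(1+√(1−ρ_J²)) = 2/(1+0.23932); ω* = 2/1.23932 = 1.6138.
Hence ρ(B_{ω*}) = 1.6138 − 1 = 0.6138.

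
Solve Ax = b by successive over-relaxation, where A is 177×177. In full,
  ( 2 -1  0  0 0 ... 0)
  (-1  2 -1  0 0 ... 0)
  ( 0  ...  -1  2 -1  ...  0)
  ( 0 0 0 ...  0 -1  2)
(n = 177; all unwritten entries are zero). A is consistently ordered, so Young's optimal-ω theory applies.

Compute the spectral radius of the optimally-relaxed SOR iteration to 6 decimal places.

ρ_SOR = 0.965315

ρ_J = max_k |cos(kπ/178)| = cos(π/178) = 0.999844
√(1 − cos²(π/178)) = sin(π/178) ≈ 0.0176485.
ω* = 2/(1+0.0176485) = 1.965315
ρ_SOR = ω* − 1 ≈ 0.965315.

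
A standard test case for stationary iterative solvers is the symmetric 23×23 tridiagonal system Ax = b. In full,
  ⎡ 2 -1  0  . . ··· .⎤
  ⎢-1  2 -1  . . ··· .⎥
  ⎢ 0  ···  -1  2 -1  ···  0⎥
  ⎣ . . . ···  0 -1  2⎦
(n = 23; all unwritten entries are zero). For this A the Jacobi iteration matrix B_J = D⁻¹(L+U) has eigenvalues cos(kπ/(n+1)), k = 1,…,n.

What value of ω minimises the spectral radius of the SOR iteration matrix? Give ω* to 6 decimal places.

ω* = 1.769088

spectrum of D⁻¹(L+U) = {cos(kπ/24) : 1≤k≤23}; ρ_J = cos(π/24) = 0.991445.
root = sin(π/24) = 0.1305262  (since 1−cos² = sin²).
[ω*] 2 ÷ (1 + 0.1305262) = 2 ÷ 1.1305262 = 1.769088.
Hence ρ(B_{ω*}) = 1.769088 − 1 = 0.769088.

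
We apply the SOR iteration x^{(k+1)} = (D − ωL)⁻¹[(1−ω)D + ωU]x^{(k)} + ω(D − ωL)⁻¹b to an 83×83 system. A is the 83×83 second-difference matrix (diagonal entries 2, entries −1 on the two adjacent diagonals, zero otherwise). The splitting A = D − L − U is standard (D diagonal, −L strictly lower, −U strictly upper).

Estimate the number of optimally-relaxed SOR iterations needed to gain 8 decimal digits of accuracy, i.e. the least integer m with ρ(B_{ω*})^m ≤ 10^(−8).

½·tridiag(1,0,1) at n=83: λ_k = cos(kπ/84); max |λ| at k=1 ⇒ ρ_J = cos(π/84) ≈ 0.9993007.
√(1−ρ_J²) = |sin(π/84)| = 0.0373912
ω* = 2 / (1 + 0.0373912) = 2 / 1.0373912 ≈ 1.9279130.
and ρ(B_{ω*}) = 1.9279130 − 1 = 0.9279130.
(0.9279130)^m ≤ 10^{−8}  ⇒  m·ln(0.9279130) ≤ −8·ln10  ⇒  m ≥ 246.209  ⇒  m = 247

m = 247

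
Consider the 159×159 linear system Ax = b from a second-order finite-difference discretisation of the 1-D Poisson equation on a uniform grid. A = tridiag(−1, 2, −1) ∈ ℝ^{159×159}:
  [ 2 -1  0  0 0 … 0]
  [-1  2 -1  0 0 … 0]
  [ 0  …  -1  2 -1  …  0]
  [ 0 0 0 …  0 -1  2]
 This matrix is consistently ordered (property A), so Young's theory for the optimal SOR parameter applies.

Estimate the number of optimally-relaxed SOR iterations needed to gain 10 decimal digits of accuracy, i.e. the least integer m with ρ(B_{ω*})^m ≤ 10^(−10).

B_J for the 159×159 system has eigenvalues cos(kπ/160); ρ_J = cos(π/160) = 0.9998072.
root = sin(π/160) = 0.0196337  (since 1−cos² = sin²).
ω* = 2/(1+0.0196337) = 1.9614887
Hence ρ(B_{ω*}) = 1.9614887 − 1 = 0.9614887.
Need (0.9614887)^m ≤ 10^(−10): m ≥ 10·ln10/|ln 0.9614887| = 23.0259/0.0392725 = 586.311 ⇒ m = 587.

m = 587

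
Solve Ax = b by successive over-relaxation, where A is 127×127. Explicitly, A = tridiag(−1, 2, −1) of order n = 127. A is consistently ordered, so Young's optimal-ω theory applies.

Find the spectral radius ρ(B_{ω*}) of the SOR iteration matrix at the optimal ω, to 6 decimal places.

ρ_SOR = 0.952093

ρ_J = max_k |cos(kπ/128)| = cos(π/128) = 0.999699
root = sin(π/128) = 0.0245412  (since 1−cos² = sin²).
[ω*] 2 ÷ (1 + 0.0245412) = 2 ÷ 1.0245412 = 1.952093.
ρ_SOR = ω* − 1 ≈ 0.952093.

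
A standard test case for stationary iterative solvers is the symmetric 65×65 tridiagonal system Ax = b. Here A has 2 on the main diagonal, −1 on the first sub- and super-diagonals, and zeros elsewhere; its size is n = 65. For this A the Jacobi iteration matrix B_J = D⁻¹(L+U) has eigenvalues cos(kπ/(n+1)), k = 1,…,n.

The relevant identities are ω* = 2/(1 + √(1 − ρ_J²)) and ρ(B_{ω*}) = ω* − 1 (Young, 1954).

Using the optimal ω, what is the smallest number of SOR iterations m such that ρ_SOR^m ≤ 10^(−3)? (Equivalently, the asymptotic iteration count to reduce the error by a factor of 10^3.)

m = 73

B_J for the 65×65 system has eigenvalues cos(kπ/66); ρ_J = cos(π/66) = 0.9988673.
root = sin(π/66) = 0.0475819  (since 1−cos² = sin²).
ω* = 2 / (1 + 0.0475819) = 2 / 1.0475819 ≈ 1.9091586.
ρ_SOR = ω* − 1 ≈ 0.9091586.
ρ_SOR^m ≤ 10^(−3) ⇔ m ≥ 3·ln10/(−ln 0.9091586) = 6.90776/0.0952357 = 72.533; m = ⌈72.533⌉ = 73.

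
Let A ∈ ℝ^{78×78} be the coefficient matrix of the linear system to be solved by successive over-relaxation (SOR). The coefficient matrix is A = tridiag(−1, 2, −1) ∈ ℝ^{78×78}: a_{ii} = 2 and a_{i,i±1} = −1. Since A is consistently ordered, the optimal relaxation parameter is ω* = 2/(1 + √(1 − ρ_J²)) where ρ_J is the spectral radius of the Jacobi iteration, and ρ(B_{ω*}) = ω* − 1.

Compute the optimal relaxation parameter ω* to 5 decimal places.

ω* = 1.92353

[ρ_J] n=78: ρ(B_J) = cos(π/(n+1)) = cos(π/79) = 0.99921.
1 − cos²(π/79) = sin²(π/79) ⇒ √(1−ρ_J²) = sin(π/79) = 0.039757.
ω* = 2/(1 + 0.039757) = 2/1.039757 = 1.92353.
ρ(B_{ω*}) = ω*−1 = 0.92353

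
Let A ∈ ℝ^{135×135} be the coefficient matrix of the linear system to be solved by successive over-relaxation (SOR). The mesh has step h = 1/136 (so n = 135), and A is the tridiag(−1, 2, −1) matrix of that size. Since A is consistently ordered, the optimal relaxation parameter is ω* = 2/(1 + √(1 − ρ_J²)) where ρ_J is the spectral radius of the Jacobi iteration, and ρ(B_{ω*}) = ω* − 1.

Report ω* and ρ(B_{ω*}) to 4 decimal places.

B_J for the 135×135 system has eigenvalues cos(kπ/136); ρ_J = cos(π/136) = 0.9997.
√(1−ρ_J²) simplifies to sin(π/136) = 0.02310.
[ω*] 2 ÷ (1 + 0.02310) = 2 ÷ 1.02310 = 1.9548.
and ρ(B_{ω*}) = 1.9548 − 1 = 0.9548.

ω* = 1.9548, ρ_SOR = 0.9548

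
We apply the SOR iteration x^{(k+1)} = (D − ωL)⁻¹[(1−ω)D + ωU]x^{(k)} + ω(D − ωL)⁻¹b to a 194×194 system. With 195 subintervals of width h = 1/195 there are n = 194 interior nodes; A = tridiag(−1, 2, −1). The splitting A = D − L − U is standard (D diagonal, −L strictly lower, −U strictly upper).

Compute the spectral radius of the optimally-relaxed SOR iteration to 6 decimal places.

spectrum of D⁻¹(L+U) = {cos(kπ/195) : 1≤k≤194}; ρ_J = cos(π/195) = 0.999870.
root = sin(π/195) = 0.0161100  (since 1−cos² = sin²).
So ω* = 2/1.0161100 = 1.968291 (Young).
ρ(B_{ω*}) = ω*−1 = 0.968291

ρ_SOR = 0.968291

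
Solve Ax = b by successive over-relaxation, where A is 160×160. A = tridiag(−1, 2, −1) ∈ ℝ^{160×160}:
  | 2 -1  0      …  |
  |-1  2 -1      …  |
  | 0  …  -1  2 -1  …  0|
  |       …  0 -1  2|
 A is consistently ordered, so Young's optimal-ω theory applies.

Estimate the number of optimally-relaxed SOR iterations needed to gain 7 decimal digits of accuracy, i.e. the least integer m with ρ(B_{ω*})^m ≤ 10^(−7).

m = 413

spectrum of D⁻¹(L+U) = {cos(kπ/161) : 1≤k≤160}; ρ_J = cos(π/161) = 0.9998096.
√(1 − cos²(π/161)) = sin(π/161) ≈ 0.0195118.
So ω* = 2/1.0195118 = 1.9617232 (Young).
ρ(B_{ω*}) = ω*−1 = 0.9617232
(0.9617232)^m ≤ 10^{−7}  ⇒  m·ln(0.9617232) ≤ −7·ln10  ⇒  m ≥ 412.982  ⇒  m = 413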